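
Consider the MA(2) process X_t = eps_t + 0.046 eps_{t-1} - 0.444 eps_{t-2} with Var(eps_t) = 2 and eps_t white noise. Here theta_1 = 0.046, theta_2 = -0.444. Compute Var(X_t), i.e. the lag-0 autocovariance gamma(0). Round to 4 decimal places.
\gamma(0) = 2.3985

For an MA(q) process X_t = eps_t + sum_i theta_i eps_{t-i} with
Var(eps_t) = sigma^2, the variance is
  gamma(0) = sigma^2 * (1 + sum_i theta_i^2).
  sum_i theta_i^2 = (0.046)^2 + (-0.444)^2 = 0.002116 + 0.197136 = 0.199252.
  gamma(0) = 2 * (1 + 0.199252) = 2 * 1.199252 = 2.398504, which rounds to 2.3985.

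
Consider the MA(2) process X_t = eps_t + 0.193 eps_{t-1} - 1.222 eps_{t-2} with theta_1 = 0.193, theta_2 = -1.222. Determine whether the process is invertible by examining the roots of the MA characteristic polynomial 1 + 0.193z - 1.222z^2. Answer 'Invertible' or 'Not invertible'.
\text{Not invertible}

The MA(q) characteristic polynomial is P(z) = 1 + 0.193z - 1.222z^2.
Invertibility requires all roots to lie outside the unit circle, i.e. |z| > 1 for every root.
Set 1 + (0.193) z + (-1.222) z^2 = 0, i.e. a z^2 + b z + c = 0 with a = -1.222, b = 0.193, c = 1.
Discriminant D = b^2 - 4ac = (0.193)^2 - 4*(-1.222)*1 = 0.037249 - (-4.888) = 4.925249.
D >= 0, so the roots are real: z = (-b +/- sqrt(D)) / (2a) = (-0.193 +/- 2.21929) / (-2.444).
  z_1 = (-0.193 + 2.21929) / (-2.444) = -0.8291,   |z_1| = 0.8291.
  z_2 = (-0.193 - 2.21929) / (-2.444) = 0.987,   |z_2| = 0.987.
Moduli of all roots: 0.8291, 0.9870.
All moduli strictly greater than 1? No.
Verdict: Not invertible.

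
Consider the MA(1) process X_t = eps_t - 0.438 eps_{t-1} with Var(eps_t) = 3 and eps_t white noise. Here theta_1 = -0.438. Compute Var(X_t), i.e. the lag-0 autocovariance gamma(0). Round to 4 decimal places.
\gamma(0) = 3.5755

For an MA(q) process X_t = eps_t + sum_i theta_i eps_{t-i} with
Var(eps_t) = sigma^2, the variance is
  gamma(0) = sigma^2 * (1 + sum_i theta_i^2).
  sum_i theta_i^2 = (-0.438)^2 = 0.191844.
  gamma(0) = 3 * (1 + 0.191844) = 3 * 1.191844 = 3.575532, which rounds to 3.5755.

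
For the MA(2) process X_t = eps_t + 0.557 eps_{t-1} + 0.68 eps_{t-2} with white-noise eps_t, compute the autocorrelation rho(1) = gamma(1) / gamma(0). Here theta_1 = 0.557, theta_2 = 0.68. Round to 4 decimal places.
\rho(1) = 0.5279

For an MA(q) process with theta_0 = 1, the autocovariance is
  gamma(k) = sigma^2 * sum_{i=0..q-k} theta_i * theta_{i+k},
and rho(k) = gamma(k) / gamma(0). Sigma^2 cancels.
  numerator   = (1)*(0.557) + (0.557)*(0.68) = 0.93576.
  denominator = (1)^2 + (0.557)^2 + (0.68)^2 = 1.772649.
  rho(1) = 0.93576 / 1.772649 = 0.5279.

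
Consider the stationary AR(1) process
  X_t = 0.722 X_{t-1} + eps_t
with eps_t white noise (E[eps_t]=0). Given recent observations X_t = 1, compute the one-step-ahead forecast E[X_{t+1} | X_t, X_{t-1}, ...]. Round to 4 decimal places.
E[X_{t+1} \mid \mathcal F_t] = 0.7220

For an AR(p) model X_t = c + sum_i phi_i X_{t-i} + eps_t, the
one-step-ahead conditional mean is
  E[X_{t+1} | X_t, ...] = c + sum_i phi_i X_{t+1-i}.
Substitute known values:
  E[X_{t+1} | ...] = (0.722) * (1)
                   = 0.7220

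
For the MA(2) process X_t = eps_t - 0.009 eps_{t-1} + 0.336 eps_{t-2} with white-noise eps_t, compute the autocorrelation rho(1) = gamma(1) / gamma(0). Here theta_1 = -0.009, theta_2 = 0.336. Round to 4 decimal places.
\rho(1) = -0.0108

For an MA(q) process with theta_0 = 1, the autocovariance is
  gamma(k) = sigma^2 * sum_{i=0..q-k} theta_i * theta_{i+k},
and rho(k) = gamma(k) / gamma(0). Sigma^2 cancels.
  numerator   = (1)*(-0.009) + (-0.009)*(0.336) = -0.012024.
  denominator = (1)^2 + (-0.009)^2 + (0.336)^2 = 1.112977.
  rho(1) = -0.012024 / 1.112977 = -0.0108.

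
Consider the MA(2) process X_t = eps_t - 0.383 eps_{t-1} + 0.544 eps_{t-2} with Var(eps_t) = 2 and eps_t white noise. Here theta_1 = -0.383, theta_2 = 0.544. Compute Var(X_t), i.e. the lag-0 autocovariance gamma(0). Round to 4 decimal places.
\gamma(0) = 2.8853

For an MA(q) process X_t = eps_t + sum_i theta_i eps_{t-i} with
Var(eps_t) = sigma^2, the variance is
  gamma(0) = sigma^2 * (1 + sum_i theta_i^2).
  sum_i theta_i^2 = (-0.383)^2 + (0.544)^2 = 0.146689 + 0.295936 = 0.442625.
  gamma(0) = 2 * (1 + 0.442625) = 2 * 1.442625 = 2.88525, which rounds to 2.8853.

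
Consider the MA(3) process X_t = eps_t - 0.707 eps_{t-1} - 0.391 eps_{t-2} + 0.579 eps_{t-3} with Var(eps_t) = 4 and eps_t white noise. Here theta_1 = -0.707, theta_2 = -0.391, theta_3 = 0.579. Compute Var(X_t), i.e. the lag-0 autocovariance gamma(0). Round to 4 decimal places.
\gamma(0) = 7.9519

For an MA(q) process X_t = eps_t + sum_i theta_i eps_{t-i} with
Var(eps_t) = sigma^2, the variance is
  gamma(0) = sigma^2 * (1 + sum_i theta_i^2).
  sum_i theta_i^2 = (-0.707)^2 + (-0.391)^2 + (0.579)^2 = 0.499849 + 0.152881 + 0.335241 = 0.987971.
  gamma(0) = 4 * (1 + 0.987971) = 4 * 1.987971 = 7.951884, which rounds to 7.9519.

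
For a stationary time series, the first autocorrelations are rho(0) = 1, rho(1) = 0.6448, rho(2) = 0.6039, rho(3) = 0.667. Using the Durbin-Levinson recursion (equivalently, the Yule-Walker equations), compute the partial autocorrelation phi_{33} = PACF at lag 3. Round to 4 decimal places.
\phi_{33} = 0.3731

The PACF at lag k is phi_{kk}, the last component of the solution
to the Yule-Walker system G_k phi = r_k where
  (G_k)_{ij} = rho(|i - j|), (r_k)_i = rho(i), i,j = 1..k.
Equivalently, Durbin-Levinson gives phi_{kk} iteratively:
  phi_{11} = rho(1)
  phi_{kk} = [rho(k) - sum_{j=1..k-1} phi_{k-1,j} rho(k-j)]
            / [1 - sum_{j=1..k-1} phi_{k-1,j} rho(j)],
  phi_{k,j} = phi_{k-1,j} - phi_{kk} phi_{k-1,k-j},  j = 1..k-1.
Step k = 1:
  phi_11 = rho(1) = 0.6448.
Step k = 2:
  phi_22 = [rho(2) - phi_11 rho(1)] / [1 - phi_11 rho(1)] = [0.6039 - (0.6448)(0.6448)] / [1 - (0.6448)(0.6448)]
         = 0.18813296 / 0.58423296 = 0.322017.
  Update: phi_21 = phi_11 - phi_22 phi_11 = 0.6448 - (0.322017)(0.6448) = 0.437163.
Step k = 3:
  phi_33 = [rho(3) - phi_21 rho(2) - phi_22 rho(1)] / [1 - phi_21 rho(1) - phi_22 rho(2)]
    numerator   = 0.667 - (0.437163)(0.6039) - (0.322017)(0.6448) = 0.19536043
    denominator = 1 - (0.437163)(0.6448) - (0.322017)(0.6039) = 0.52365094
  phi_33 = 0.19536043 / 0.52365094 = 0.3731.
Therefore phi_{33} = 0.3731.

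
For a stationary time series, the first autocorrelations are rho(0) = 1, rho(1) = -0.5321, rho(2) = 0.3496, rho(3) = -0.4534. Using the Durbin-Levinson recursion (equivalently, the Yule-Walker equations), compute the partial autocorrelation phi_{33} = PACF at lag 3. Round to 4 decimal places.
\phi_{33} = -0.3311

The PACF at lag k is phi_{kk}, the last component of the solution
to the Yule-Walker system G_k phi = r_k where
  (G_k)_{ij} = rho(|i - j|), (r_k)_i = rho(i), i,j = 1..k.
Equivalently, Durbin-Levinson gives phi_{kk} iteratively:
  phi_{11} = rho(1)
  phi_{kk} = [rho(k) - sum_{j=1..k-1} phi_{k-1,j} rho(k-j)]
            / [1 - sum_{j=1..k-1} phi_{k-1,j} rho(j)],
  phi_{k,j} = phi_{k-1,j} - phi_{kk} phi_{k-1,k-j},  j = 1..k-1.
Step k = 1:
  phi_11 = rho(1) = -0.5321.
Step k = 2:
  phi_22 = [rho(2) - phi_11 rho(1)] / [1 - phi_11 rho(1)] = [0.3496 - (-0.5321)(-0.5321)] / [1 - (-0.5321)(-0.5321)]
         = 0.06646959 / 0.71686959 = 0.092722.
  Update: phi_21 = phi_11 - phi_22 phi_11 = -0.5321 - (0.092722)(-0.5321) = -0.482763.
Step k = 3:
  phi_33 = [rho(3) - phi_21 rho(2) - phi_22 rho(1)] / [1 - phi_21 rho(1) - phi_22 rho(2)]
    numerator   = -0.4534 - (-0.482763)(0.3496) - (0.092722)(-0.5321) = -0.23528881
    denominator = 1 - (-0.482763)(-0.5321) - (0.092722)(0.3496) = 0.7107064
  phi_33 = -0.23528881 / 0.7107064 = -0.3311.
Therefore phi_{33} = -0.3311.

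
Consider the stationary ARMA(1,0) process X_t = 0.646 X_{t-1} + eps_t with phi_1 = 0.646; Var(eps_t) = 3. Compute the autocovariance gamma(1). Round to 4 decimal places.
\gamma(1) = 3.3260

Multiply the model equation by X_{t-k} and take expectations. With theta_0 = psi_0 = 1 and psi_j the MA(infinity) weights, this gives
  gamma(k) - sum_i phi_i gamma(k-i) = c_k,
  c_k = sigma^2 * sum_{j=k..q} theta_j psi_{j-k}   (c_k = 0 for k > q),
using gamma(-m) = gamma(m).
Pure AR (q = 0): c_0 = sigma^2 = 3, c_k = 0 for k >= 1.
Equations for k = 0 and k = 1 (AR order 1):
  gamma(0) = phi_1 gamma(1) + c_0
  gamma(1) = phi_1 gamma(0) + c_1
Substituting the second into the first: gamma(0) (1 - phi_1^2) = c_0 + phi_1 c_1, so
  gamma(0) = c_0 / (1 - phi_1^2) = 3 / (1 - (0.646)^2) = 3 / 0.582684 = 5.148588.
  gamma(1) = phi_1 gamma(0) = (0.646)(5.148588) = 3.325988.
Therefore gamma(1) = 3.3260 (to 4 decimal places).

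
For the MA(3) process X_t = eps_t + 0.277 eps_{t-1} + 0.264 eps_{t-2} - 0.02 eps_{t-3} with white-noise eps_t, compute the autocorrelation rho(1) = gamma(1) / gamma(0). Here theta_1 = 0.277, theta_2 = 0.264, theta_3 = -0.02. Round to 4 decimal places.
\rho(1) = 0.3007

For an MA(q) process with theta_0 = 1, the autocovariance is
  gamma(k) = sigma^2 * sum_{i=0..q-k} theta_i * theta_{i+k},
and rho(k) = gamma(k) / gamma(0). Sigma^2 cancels.
  numerator   = (1)*(0.277) + (0.277)*(0.264) + (0.264)*(-0.02) = 0.344848.
  denominator = (1)^2 + (0.277)^2 + (0.264)^2 + (-0.02)^2 = 1.146825.
  rho(1) = 0.344848 / 1.146825 = 0.3007.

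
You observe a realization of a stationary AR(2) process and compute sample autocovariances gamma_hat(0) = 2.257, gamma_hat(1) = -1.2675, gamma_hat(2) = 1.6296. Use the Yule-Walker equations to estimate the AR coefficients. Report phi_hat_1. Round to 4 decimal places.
\hat\phi_{1} = -0.2280

The Yule-Walker equations for an AR(p) process read, in matrix form,
  Gamma_p phi = r_p,   with   (Gamma_p)_{ij} = gamma(|i - j|),
                       (r_p)_i = gamma(i),   i,j = 1..p.
Substitute the sample gammas (Toeplitz matrix and right-hand side of size 2):
  Gamma_p = [[2.257, -1.2675], [-1.2675, 2.257]]
  r_p     = [-1.2675, 1.6296]
Written out:
  2.257 phi_1 - 1.2675 phi_2 = -1.2675
  -1.2675 phi_1 + 2.257 phi_2 = 1.6296
Solve by Cramer's rule:
  det = gamma(0)^2 - gamma(1)^2 = (2.257)^2 - (-1.2675)^2 = 5.094049 - 1.60655625 = 3.48749275
  phi_hat_1 = [gamma(1) gamma(0) - gamma(1) gamma(2)] / det = [(-1.2675)(2.257) - (-1.2675)(1.6296)] / 3.48749275 = -0.7952295 / 3.48749275 = -0.228
  phi_hat_2 = [gamma(0) gamma(2) - gamma(1)^2] / det = [(2.257)(1.6296) - (-1.2675)^2] / 3.48749275 = 2.07145095 / 3.48749275 = 0.594
So phi_hat = [-0.2280, 0.5940].
Therefore phi_hat_1 = -0.2280.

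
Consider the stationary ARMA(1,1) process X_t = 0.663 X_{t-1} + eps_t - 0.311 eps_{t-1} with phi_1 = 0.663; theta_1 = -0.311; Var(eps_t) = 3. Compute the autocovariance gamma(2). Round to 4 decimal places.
\gamma(2) = 0.9917

Multiply the model equation by X_{t-k} and take expectations. With theta_0 = psi_0 = 1 and psi_j the MA(infinity) weights, this gives
  gamma(k) - sum_i phi_i gamma(k-i) = c_k,
  c_k = sigma^2 * sum_{j=k..q} theta_j psi_{j-k}   (c_k = 0 for k > q),
using gamma(-m) = gamma(m).
psi-weights needed (psi_j = theta_j + sum_i phi_i psi_{j-i}):
  psi_1 = theta_1 + phi_1 = -0.311 + (0.663) = 0.352
Right-hand sides:
  c_0 = sigma^2 (1 + theta_1 psi_1) = 3 * (1 + (-0.311)(0.352)) = 3 * 0.890528 = 2.671584
  c_1 = sigma^2 theta_1 = 3 * (-0.311) = -0.933
  c_2 = 0
Equations for k = 0 and k = 1 (AR order 1):
  gamma(0) = phi_1 gamma(1) + c_0
  gamma(1) = phi_1 gamma(0) + c_1
Substituting the second into the first: gamma(0) (1 - phi_1^2) = c_0 + phi_1 c_1, so
  gamma(0) = (c_0 + phi_1 c_1) / (1 - phi_1^2) = (2.671584 + (0.663)(-0.933)) / (1 - (0.663)^2) = 2.053005 / 0.560431 = 3.663261.
  gamma(1) = phi_1 gamma(0) + c_1 = (0.663)(3.663261) + (-0.933) = 1.495742.
For k = 2 (> q): gamma(2) = phi_1 gamma(1) = (0.663)(1.495742) = 0.991677.
Therefore gamma(2) = 0.9917 (to 4 decimal places).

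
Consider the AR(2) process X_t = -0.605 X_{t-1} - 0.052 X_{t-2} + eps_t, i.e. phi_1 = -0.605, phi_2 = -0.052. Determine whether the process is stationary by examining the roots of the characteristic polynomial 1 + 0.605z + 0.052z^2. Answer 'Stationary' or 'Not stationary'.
\text{Stationary}

The AR(p) characteristic polynomial is P(z) = 1 + 0.605z + 0.052z^2.
Stationarity requires all roots to lie outside the unit circle, i.e. |z| > 1 for every root.
Set 1 + (0.605) z + (0.052) z^2 = 0, i.e. a z^2 + b z + c = 0 with a = 0.052, b = 0.605, c = 1.
Discriminant D = b^2 - 4ac = (0.605)^2 - 4*(0.052)*1 = 0.366025 - (0.208) = 0.158025.
D >= 0, so the roots are real: z = (-b +/- sqrt(D)) / (2a) = (-0.605 +/- 0.397524) / (0.104).
  z_1 = (-0.605 + 0.397524) / (0.104) = -1.995,   |z_1| = 1.995.
  z_2 = (-0.605 - 0.397524) / (0.104) = -9.6396,   |z_2| = 9.6396.
Moduli of all roots: 1.9950, 9.6396.
All moduli strictly greater than 1? Yes.
Verdict: Stationary.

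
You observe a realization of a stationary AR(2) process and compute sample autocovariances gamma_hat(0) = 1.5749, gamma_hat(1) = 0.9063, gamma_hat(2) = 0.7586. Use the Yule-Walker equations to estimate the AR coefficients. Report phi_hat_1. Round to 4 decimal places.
\hat\phi_{1} = 0.4460

The Yule-Walker equations for an AR(p) process read, in matrix form,
  Gamma_p phi = r_p,   with   (Gamma_p)_{ij} = gamma(|i - j|),
                       (r_p)_i = gamma(i),   i,j = 1..p.
Substitute the sample gammas (Toeplitz matrix and right-hand side of size 2):
  Gamma_p = [[1.5749, 0.9063], [0.9063, 1.5749]]
  r_p     = [0.9063, 0.7586]
Written out:
  1.5749 phi_1 + 0.9063 phi_2 = 0.9063
  0.9063 phi_1 + 1.5749 phi_2 = 0.7586
Solve by Cramer's rule:
  det = gamma(0)^2 - gamma(1)^2 = (1.5749)^2 - (0.9063)^2 = 2.48031001 - 0.82137969 = 1.65893032
  phi_hat_1 = [gamma(1) gamma(0) - gamma(1) gamma(2)] / det = [(0.9063)(1.5749) - (0.9063)(0.7586)] / 1.65893032 = 0.73981269 / 1.65893032 = 0.446
  phi_hat_2 = [gamma(0) gamma(2) - gamma(1)^2] / det = [(1.5749)(0.7586) - (0.9063)^2] / 1.65893032 = 0.37333945 / 1.65893032 = 0.225
So phi_hat = [0.4460, 0.2250].
Therefore phi_hat_1 = 0.4460.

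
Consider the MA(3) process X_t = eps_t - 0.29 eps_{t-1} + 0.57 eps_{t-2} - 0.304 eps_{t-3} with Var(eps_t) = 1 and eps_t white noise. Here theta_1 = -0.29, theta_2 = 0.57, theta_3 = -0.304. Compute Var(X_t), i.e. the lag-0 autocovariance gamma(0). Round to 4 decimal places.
\gamma(0) = 1.5014

For an MA(q) process X_t = eps_t + sum_i theta_i eps_{t-i} with
Var(eps_t) = sigma^2, the variance is
  gamma(0) = sigma^2 * (1 + sum_i theta_i^2).
  sum_i theta_i^2 = (-0.29)^2 + (0.57)^2 + (-0.304)^2 = 0.0841 + 0.3249 + 0.092416 = 0.501416.
  gamma(0) = 1 * (1 + 0.501416) = 1 * 1.501416 = 1.501416, which rounds to 1.5014.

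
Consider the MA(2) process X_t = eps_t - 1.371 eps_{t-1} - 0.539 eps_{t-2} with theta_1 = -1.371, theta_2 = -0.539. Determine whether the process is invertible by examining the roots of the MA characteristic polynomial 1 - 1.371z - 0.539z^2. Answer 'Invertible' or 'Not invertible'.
\text{Not invertible}

The MA(q) characteristic polynomial is P(z) = 1 - 1.371z - 0.539z^2.
Invertibility requires all roots to lie outside the unit circle, i.e. |z| > 1 for every root.
Set 1 + (-1.371) z + (-0.539) z^2 = 0, i.e. a z^2 + b z + c = 0 with a = -0.539, b = -1.371, c = 1.
Discriminant D = b^2 - 4ac = (-1.371)^2 - 4*(-0.539)*1 = 1.879641 - (-2.156) = 4.035641.
D >= 0, so the roots are real: z = (-b +/- sqrt(D)) / (2a) = (1.371 +/- 2.00889) / (-1.078).
  z_1 = (1.371 + 2.00889) / (-1.078) = -3.1353,   |z_1| = 3.1353.
  z_2 = (1.371 - 2.00889) / (-1.078) = 0.5917,   |z_2| = 0.5917.
Moduli of all roots: 3.1353, 0.5917.
All moduli strictly greater than 1? No.
Verdict: Not invertible.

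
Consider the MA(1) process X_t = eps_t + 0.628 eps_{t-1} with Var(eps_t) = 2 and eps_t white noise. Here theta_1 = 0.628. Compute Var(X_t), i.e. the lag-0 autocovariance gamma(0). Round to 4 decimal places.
\gamma(0) = 2.7888

For an MA(q) process X_t = eps_t + sum_i theta_i eps_{t-i} with
Var(eps_t) = sigma^2, the variance is
  gamma(0) = sigma^2 * (1 + sum_i theta_i^2).
  sum_i theta_i^2 = (0.628)^2 = 0.394384.
  gamma(0) = 2 * (1 + 0.394384) = 2 * 1.394384 = 2.788768, which rounds to 2.7888.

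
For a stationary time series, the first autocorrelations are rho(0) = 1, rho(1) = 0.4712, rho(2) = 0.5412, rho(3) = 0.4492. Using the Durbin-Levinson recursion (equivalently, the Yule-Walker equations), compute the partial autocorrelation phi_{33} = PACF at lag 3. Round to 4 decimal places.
\phi_{33} = 0.1630

The PACF at lag k is phi_{kk}, the last component of the solution
to the Yule-Walker system G_k phi = r_k where
  (G_k)_{ij} = rho(|i - j|), (r_k)_i = rho(i), i,j = 1..k.
Equivalently, Durbin-Levinson gives phi_{kk} iteratively:
  phi_{11} = rho(1)
  phi_{kk} = [rho(k) - sum_{j=1..k-1} phi_{k-1,j} rho(k-j)]
            / [1 - sum_{j=1..k-1} phi_{k-1,j} rho(j)],
  phi_{k,j} = phi_{k-1,j} - phi_{kk} phi_{k-1,k-j},  j = 1..k-1.
Step k = 1:
  phi_11 = rho(1) = 0.4712.
Step k = 2:
  phi_22 = [rho(2) - phi_11 rho(1)] / [1 - phi_11 rho(1)] = [0.5412 - (0.4712)(0.4712)] / [1 - (0.4712)(0.4712)]
         = 0.31917056 / 0.77797056 = 0.41026.
  Update: phi_21 = phi_11 - phi_22 phi_11 = 0.4712 - (0.41026)(0.4712) = 0.277885.
Step k = 3:
  phi_33 = [rho(3) - phi_21 rho(2) - phi_22 rho(1)] / [1 - phi_21 rho(1) - phi_22 rho(2)]
    numerator   = 0.4492 - (0.277885)(0.5412) - (0.41026)(0.4712) = 0.10549376
    denominator = 1 - (0.277885)(0.4712) - (0.41026)(0.5412) = 0.6470275
  phi_33 = 0.10549376 / 0.6470275 = 0.163.
Therefore phi_{33} = 0.1630.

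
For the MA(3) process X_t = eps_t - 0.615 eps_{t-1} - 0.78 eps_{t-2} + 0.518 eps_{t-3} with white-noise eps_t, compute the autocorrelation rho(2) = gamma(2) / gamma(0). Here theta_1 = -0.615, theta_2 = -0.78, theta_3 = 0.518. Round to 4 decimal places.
\rho(2) = -0.4872

For an MA(q) process with theta_0 = 1, the autocovariance is
  gamma(k) = sigma^2 * sum_{i=0..q-k} theta_i * theta_{i+k},
and rho(k) = gamma(k) / gamma(0). Sigma^2 cancels.
  numerator   = (1)*(-0.78) + (-0.615)*(0.518) = -1.09857.
  denominator = (1)^2 + (-0.615)^2 + (-0.78)^2 + (0.518)^2 = 2.254949.
  rho(2) = -1.09857 / 2.254949 = -0.4872.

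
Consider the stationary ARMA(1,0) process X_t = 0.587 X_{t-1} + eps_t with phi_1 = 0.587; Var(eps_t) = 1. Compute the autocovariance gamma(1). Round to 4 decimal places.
\gamma(1) = 0.8956

Multiply the model equation by X_{t-k} and take expectations. With theta_0 = psi_0 = 1 and psi_j the MA(infinity) weights, this gives
  gamma(k) - sum_i phi_i gamma(k-i) = c_k,
  c_k = sigma^2 * sum_{j=k..q} theta_j psi_{j-k}   (c_k = 0 for k > q),
using gamma(-m) = gamma(m).
Pure AR (q = 0): c_0 = sigma^2 = 1, c_k = 0 for k >= 1.
Equations for k = 0 and k = 1 (AR order 1):
  gamma(0) = phi_1 gamma(1) + c_0
  gamma(1) = phi_1 gamma(0) + c_1
Substituting the second into the first: gamma(0) (1 - phi_1^2) = c_0 + phi_1 c_1, so
  gamma(0) = c_0 / (1 - phi_1^2) = 1 / (1 - (0.587)^2) = 1 / 0.655431 = 1.525714.
  gamma(1) = phi_1 gamma(0) = (0.587)(1.525714) = 0.895594.
Therefore gamma(1) = 0.8956 (to 4 decimal places).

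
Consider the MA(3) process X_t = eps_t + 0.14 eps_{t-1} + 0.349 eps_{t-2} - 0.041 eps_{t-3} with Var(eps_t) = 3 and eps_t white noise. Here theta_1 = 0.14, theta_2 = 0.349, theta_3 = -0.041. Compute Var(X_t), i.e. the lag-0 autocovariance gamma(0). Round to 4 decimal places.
\gamma(0) = 3.4292

For an MA(q) process X_t = eps_t + sum_i theta_i eps_{t-i} with
Var(eps_t) = sigma^2, the variance is
  gamma(0) = sigma^2 * (1 + sum_i theta_i^2).
  sum_i theta_i^2 = (0.14)^2 + (0.349)^2 + (-0.041)^2 = 0.0196 + 0.121801 + 0.001681 = 0.143082.
  gamma(0) = 3 * (1 + 0.143082) = 3 * 1.143082 = 3.429246, which rounds to 3.4292.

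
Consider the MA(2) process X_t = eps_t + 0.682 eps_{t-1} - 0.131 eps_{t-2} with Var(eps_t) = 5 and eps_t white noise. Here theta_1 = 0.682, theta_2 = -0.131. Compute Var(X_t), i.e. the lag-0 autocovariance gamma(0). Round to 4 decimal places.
\gamma(0) = 7.4114

For an MA(q) process X_t = eps_t + sum_i theta_i eps_{t-i} with
Var(eps_t) = sigma^2, the variance is
  gamma(0) = sigma^2 * (1 + sum_i theta_i^2).
  sum_i theta_i^2 = (0.682)^2 + (-0.131)^2 = 0.465124 + 0.017161 = 0.482285.
  gamma(0) = 5 * (1 + 0.482285) = 5 * 1.482285 = 7.411425, which rounds to 7.4114.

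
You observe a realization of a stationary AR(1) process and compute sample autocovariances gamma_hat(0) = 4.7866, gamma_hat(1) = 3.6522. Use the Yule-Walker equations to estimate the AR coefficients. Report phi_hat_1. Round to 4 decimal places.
\hat\phi_{1} = 0.7630

The Yule-Walker equations for an AR(p) process read, in matrix form,
  Gamma_p phi = r_p,   with   (Gamma_p)_{ij} = gamma(|i - j|),
                       (r_p)_i = gamma(i),   i,j = 1..p.
Substitute the sample gammas (Toeplitz matrix and right-hand side of size 1):
  Gamma_p = [[4.7866]]
  r_p     = [3.6522]
With p = 1 this is the single equation gamma(0) phi_1 = gamma(1):
  phi_hat_1 = gamma(1) / gamma(0) = 3.6522 / 4.7866 = 0.7630.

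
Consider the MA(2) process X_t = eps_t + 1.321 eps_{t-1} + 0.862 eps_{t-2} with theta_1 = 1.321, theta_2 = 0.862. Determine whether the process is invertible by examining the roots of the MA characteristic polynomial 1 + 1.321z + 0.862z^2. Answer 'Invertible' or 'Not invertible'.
\text{Invertible}

The MA(q) characteristic polynomial is P(z) = 1 + 1.321z + 0.862z^2.
Invertibility requires all roots to lie outside the unit circle, i.e. |z| > 1 for every root.
Set 1 + (1.321) z + (0.862) z^2 = 0, i.e. a z^2 + b z + c = 0 with a = 0.862, b = 1.321, c = 1.
Discriminant D = b^2 - 4ac = (1.321)^2 - 4*(0.862)*1 = 1.745041 - (3.448) = -1.702959.
D < 0, so the roots are the complex-conjugate pair z = (-b +/- i sqrt(-D)) / (2a) = -0.7662 +/- 0.7569i.
For a conjugate pair |z|^2 = z * conj(z) = (product of roots) = c/a = 1/(0.862) = 1.160093, so |z| = sqrt(1.160093) = 1.0771 for both roots.
Moduli of all roots: 1.0771, 1.0771.
All moduli strictly greater than 1? Yes.
Verdict: Invertible.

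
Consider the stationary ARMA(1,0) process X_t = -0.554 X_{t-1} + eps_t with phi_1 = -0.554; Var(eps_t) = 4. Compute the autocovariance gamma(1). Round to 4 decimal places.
\gamma(1) = -3.1973

Multiply the model equation by X_{t-k} and take expectations. With theta_0 = psi_0 = 1 and psi_j the MA(infinity) weights, this gives
  gamma(k) - sum_i phi_i gamma(k-i) = c_k,
  c_k = sigma^2 * sum_{j=k..q} theta_j psi_{j-k}   (c_k = 0 for k > q),
using gamma(-m) = gamma(m).
Pure AR (q = 0): c_0 = sigma^2 = 4, c_k = 0 for k >= 1.
Equations for k = 0 and k = 1 (AR order 1):
  gamma(0) = phi_1 gamma(1) + c_0
  gamma(1) = phi_1 gamma(0) + c_1
Substituting the second into the first: gamma(0) (1 - phi_1^2) = c_0 + phi_1 c_1, so
  gamma(0) = c_0 / (1 - phi_1^2) = 4 / (1 - (-0.554)^2) = 4 / 0.693084 = 5.771306.
  gamma(1) = phi_1 gamma(0) = (-0.554)(5.771306) = -3.197304.
Therefore gamma(1) = -3.1973 (to 4 decimal places).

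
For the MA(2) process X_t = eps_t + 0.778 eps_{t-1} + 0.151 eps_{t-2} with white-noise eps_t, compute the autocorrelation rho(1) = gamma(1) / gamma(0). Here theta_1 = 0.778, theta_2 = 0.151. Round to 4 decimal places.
\rho(1) = 0.5500

For an MA(q) process with theta_0 = 1, the autocovariance is
  gamma(k) = sigma^2 * sum_{i=0..q-k} theta_i * theta_{i+k},
and rho(k) = gamma(k) / gamma(0). Sigma^2 cancels.
  numerator   = (1)*(0.778) + (0.778)*(0.151) = 0.895478.
  denominator = (1)^2 + (0.778)^2 + (0.151)^2 = 1.628085.
  rho(1) = 0.895478 / 1.628085 = 0.5500.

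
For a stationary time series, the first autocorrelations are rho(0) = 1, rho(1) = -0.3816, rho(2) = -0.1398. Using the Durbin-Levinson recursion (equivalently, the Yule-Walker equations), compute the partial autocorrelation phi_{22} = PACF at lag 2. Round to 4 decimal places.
\phi_{22} = -0.3341

The PACF at lag k is phi_{kk}, the last component of the solution
to the Yule-Walker system G_k phi = r_k where
  (G_k)_{ij} = rho(|i - j|), (r_k)_i = rho(i), i,j = 1..k.
Equivalently, Durbin-Levinson gives phi_{kk} iteratively:
  phi_{11} = rho(1)
  phi_{kk} = [rho(k) - sum_{j=1..k-1} phi_{k-1,j} rho(k-j)]
            / [1 - sum_{j=1..k-1} phi_{k-1,j} rho(j)],
  phi_{k,j} = phi_{k-1,j} - phi_{kk} phi_{k-1,k-j},  j = 1..k-1.
Step k = 1:
  phi_11 = rho(1) = -0.3816.
Step k = 2:
  phi_22 = [rho(2) - phi_11 rho(1)] / [1 - phi_11 rho(1)] = [-0.1398 - (-0.3816)(-0.3816)] / [1 - (-0.3816)(-0.3816)]
         = -0.28541856 / 0.85438144 = -0.3341.
Therefore phi_{22} = -0.3341.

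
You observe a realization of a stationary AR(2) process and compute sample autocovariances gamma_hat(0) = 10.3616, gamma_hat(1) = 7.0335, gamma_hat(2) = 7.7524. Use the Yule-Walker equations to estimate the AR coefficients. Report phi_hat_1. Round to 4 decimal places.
\hat\phi_{1} = 0.3170

The Yule-Walker equations for an AR(p) process read, in matrix form,
  Gamma_p phi = r_p,   with   (Gamma_p)_{ij} = gamma(|i - j|),
                       (r_p)_i = gamma(i),   i,j = 1..p.
Substitute the sample gammas (Toeplitz matrix and right-hand side of size 2):
  Gamma_p = [[10.3616, 7.0335], [7.0335, 10.3616]]
  r_p     = [7.0335, 7.7524]
Written out:
  10.3616 phi_1 + 7.0335 phi_2 = 7.0335
  7.0335 phi_1 + 10.3616 phi_2 = 7.7524
Solve by Cramer's rule:
  det = gamma(0)^2 - gamma(1)^2 = (10.3616)^2 - (7.0335)^2 = 107.36275456 - 49.47012225 = 57.89263231
  phi_hat_1 = [gamma(1) gamma(0) - gamma(1) gamma(2)] / det = [(7.0335)(10.3616) - (7.0335)(7.7524)] / 57.89263231 = 18.3518082 / 57.89263231 = 0.317
  phi_hat_2 = [gamma(0) gamma(2) - gamma(1)^2] / det = [(10.3616)(7.7524) - (7.0335)^2] / 57.89263231 = 30.85714559 / 57.89263231 = 0.533
So phi_hat = [0.3170, 0.5330].
Therefore phi_hat_1 = 0.3170.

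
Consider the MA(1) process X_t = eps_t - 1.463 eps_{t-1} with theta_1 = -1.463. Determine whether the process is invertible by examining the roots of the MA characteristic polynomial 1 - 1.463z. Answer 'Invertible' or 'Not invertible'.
\text{Not invertible}

The MA(q) characteristic polynomial is P(z) = 1 - 1.463z.
Invertibility requires all roots to lie outside the unit circle, i.e. |z| > 1 for every root.
This is linear in z: 1 + (-1.463) z = 0  =>  z = -1/(-1.463) = 0.683527,  |z| = 0.683527.
Moduli of all roots: 0.6835.
All moduli strictly greater than 1? No.
Verdict: Not invertible.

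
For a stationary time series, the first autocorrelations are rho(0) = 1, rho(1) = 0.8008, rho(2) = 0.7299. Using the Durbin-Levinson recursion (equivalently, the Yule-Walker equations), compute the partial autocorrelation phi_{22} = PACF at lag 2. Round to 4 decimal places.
\phi_{22} = 0.2470

The PACF at lag k is phi_{kk}, the last component of the solution
to the Yule-Walker system G_k phi = r_k where
  (G_k)_{ij} = rho(|i - j|), (r_k)_i = rho(i), i,j = 1..k.
Equivalently, Durbin-Levinson gives phi_{kk} iteratively:
  phi_{11} = rho(1)
  phi_{kk} = [rho(k) - sum_{j=1..k-1} phi_{k-1,j} rho(k-j)]
            / [1 - sum_{j=1..k-1} phi_{k-1,j} rho(j)],
  phi_{k,j} = phi_{k-1,j} - phi_{kk} phi_{k-1,k-j},  j = 1..k-1.
Step k = 1:
  phi_11 = rho(1) = 0.8008.
Step k = 2:
  phi_22 = [rho(2) - phi_11 rho(1)] / [1 - phi_11 rho(1)] = [0.7299 - (0.8008)(0.8008)] / [1 - (0.8008)(0.8008)]
         = 0.08861936 / 0.35871936 = 0.247.
Therefore phi_{22} = 0.2470.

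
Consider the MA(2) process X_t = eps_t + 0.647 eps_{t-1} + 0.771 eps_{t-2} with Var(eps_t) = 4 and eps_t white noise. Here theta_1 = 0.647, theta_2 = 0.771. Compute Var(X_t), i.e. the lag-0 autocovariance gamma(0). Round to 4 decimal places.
\gamma(0) = 8.0522

For an MA(q) process X_t = eps_t + sum_i theta_i eps_{t-i} with
Var(eps_t) = sigma^2, the variance is
  gamma(0) = sigma^2 * (1 + sum_i theta_i^2).
  sum_i theta_i^2 = (0.647)^2 + (0.771)^2 = 0.418609 + 0.594441 = 1.01305.
  gamma(0) = 4 * (1 + 1.01305) = 4 * 2.01305 = 8.0522.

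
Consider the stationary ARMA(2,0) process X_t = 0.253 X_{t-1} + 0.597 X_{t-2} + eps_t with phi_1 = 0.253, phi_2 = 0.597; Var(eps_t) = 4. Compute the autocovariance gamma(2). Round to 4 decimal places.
\gamma(2) = 7.7534

Multiply the model equation by X_{t-k} and take expectations. With theta_0 = psi_0 = 1 and psi_j the MA(infinity) weights, this gives
  gamma(k) - sum_i phi_i gamma(k-i) = c_k,
  c_k = sigma^2 * sum_{j=k..q} theta_j psi_{j-k}   (c_k = 0 for k > q),
using gamma(-m) = gamma(m).
Pure AR (q = 0): c_0 = sigma^2 = 4, c_k = 0 for k >= 1.
Equations for k = 0, 1, 2 (AR order 2, c_2 = 0):
  (E0) gamma(0) = phi_1 gamma(1) + phi_2 gamma(2) + c_0
  (E1) gamma(1) = phi_1 gamma(0) + phi_2 gamma(1) + c_1
  (E2) gamma(2) = phi_1 gamma(1) + phi_2 gamma(0)
From (E1): gamma(1) = A gamma(0) + B with
  A = phi_1 / (1 - phi_2) = 0.253 / 0.403 = 0.627792,   B = c_1 / (1 - phi_2) = 0 / 0.403 = 0.
Insert (E2) into (E0): gamma(0) (1 - phi_2^2) = phi_1 (1 + phi_2) gamma(1) + c_0.
  phi_1 (1 + phi_2) = (0.253)(1.597) = 0.404041,   1 - phi_2^2 = 0.643591.
Replace gamma(1) by A gamma(0) + B and collect gamma(0):
  gamma(0) [0.643591 - (0.404041)(0.627792)] = c_0 = 4
  gamma(0) * 0.389937 = 4
  gamma(0) = 4 / 0.389937 = 10.258055.
  gamma(1) = A gamma(0) = (0.627792)(10.258055) = 6.43992.
  gamma(2) = phi_1 gamma(1) + phi_2 gamma(0) = (0.253)(6.43992) + (0.597)(10.258055) = 7.753359.
Therefore gamma(2) = 7.7534 (to 4 decimal places).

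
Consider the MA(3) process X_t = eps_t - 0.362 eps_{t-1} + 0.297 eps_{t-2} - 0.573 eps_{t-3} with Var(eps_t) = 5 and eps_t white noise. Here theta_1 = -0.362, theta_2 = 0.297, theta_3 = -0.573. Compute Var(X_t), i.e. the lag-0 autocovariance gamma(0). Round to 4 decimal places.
\gamma(0) = 7.7379

For an MA(q) process X_t = eps_t + sum_i theta_i eps_{t-i} with
Var(eps_t) = sigma^2, the variance is
  gamma(0) = sigma^2 * (1 + sum_i theta_i^2).
  sum_i theta_i^2 = (-0.362)^2 + (0.297)^2 + (-0.573)^2 = 0.131044 + 0.088209 + 0.328329 = 0.547582.
  gamma(0) = 5 * (1 + 0.547582) = 5 * 1.547582 = 7.73791, which rounds to 7.7379.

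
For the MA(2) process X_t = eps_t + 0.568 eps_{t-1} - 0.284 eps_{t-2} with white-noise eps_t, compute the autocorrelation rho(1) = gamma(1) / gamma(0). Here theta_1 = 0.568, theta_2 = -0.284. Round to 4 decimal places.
\rho(1) = 0.2898

For an MA(q) process with theta_0 = 1, the autocovariance is
  gamma(k) = sigma^2 * sum_{i=0..q-k} theta_i * theta_{i+k},
and rho(k) = gamma(k) / gamma(0). Sigma^2 cancels.
  numerator   = (1)*(0.568) + (0.568)*(-0.284) = 0.406688.
  denominator = (1)^2 + (0.568)^2 + (-0.284)^2 = 1.40328.
  rho(1) = 0.406688 / 1.40328 = 0.2898.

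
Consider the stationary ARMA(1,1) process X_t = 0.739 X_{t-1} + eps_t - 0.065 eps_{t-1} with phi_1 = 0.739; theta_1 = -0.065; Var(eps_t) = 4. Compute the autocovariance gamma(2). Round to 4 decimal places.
\gamma(2) = 4.1787

Multiply the model equation by X_{t-k} and take expectations. With theta_0 = psi_0 = 1 and psi_j the MA(infinity) weights, this gives
  gamma(k) - sum_i phi_i gamma(k-i) = c_k,
  c_k = sigma^2 * sum_{j=k..q} theta_j psi_{j-k}   (c_k = 0 for k > q),
using gamma(-m) = gamma(m).
psi-weights needed (psi_j = theta_j + sum_i phi_i psi_{j-i}):
  psi_1 = theta_1 + phi_1 = -0.065 + (0.739) = 0.674
Right-hand sides:
  c_0 = sigma^2 (1 + theta_1 psi_1) = 4 * (1 + (-0.065)(0.674)) = 4 * 0.95619 = 3.82476
  c_1 = sigma^2 theta_1 = 4 * (-0.065) = -0.26
  c_2 = 0
Equations for k = 0 and k = 1 (AR order 1):
  gamma(0) = phi_1 gamma(1) + c_0
  gamma(1) = phi_1 gamma(0) + c_1
Substituting the second into the first: gamma(0) (1 - phi_1^2) = c_0 + phi_1 c_1, so
  gamma(0) = (c_0 + phi_1 c_1) / (1 - phi_1^2) = (3.82476 + (0.739)(-0.26)) / (1 - (0.739)^2) = 3.63262 / 0.453879 = 8.003499.
  gamma(1) = phi_1 gamma(0) + c_1 = (0.739)(8.003499) + (-0.26) = 5.654586.
For k = 2 (> q): gamma(2) = phi_1 gamma(1) = (0.739)(5.654586) = 4.178739.
Therefore gamma(2) = 4.1787 (to 4 decimal places).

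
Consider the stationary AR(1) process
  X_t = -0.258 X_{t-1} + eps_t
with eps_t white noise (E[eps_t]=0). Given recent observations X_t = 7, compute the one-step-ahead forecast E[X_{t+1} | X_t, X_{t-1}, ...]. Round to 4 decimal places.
E[X_{t+1} \mid \mathcal F_t] = -1.8060

For an AR(p) model X_t = c + sum_i phi_i X_{t-i} + eps_t, the
one-step-ahead conditional mean is
  E[X_{t+1} | X_t, ...] = c + sum_i phi_i X_{t+1-i}.
Substitute known values:
  E[X_{t+1} | ...] = (-0.258) * (7)
                   = -1.8060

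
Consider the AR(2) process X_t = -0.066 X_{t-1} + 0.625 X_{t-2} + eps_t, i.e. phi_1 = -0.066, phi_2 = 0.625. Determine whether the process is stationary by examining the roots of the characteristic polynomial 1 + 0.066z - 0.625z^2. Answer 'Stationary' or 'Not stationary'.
\text{Stationary}

The AR(p) characteristic polynomial is P(z) = 1 + 0.066z - 0.625z^2.
Stationarity requires all roots to lie outside the unit circle, i.e. |z| > 1 for every root.
Set 1 + (0.066) z + (-0.625) z^2 = 0, i.e. a z^2 + b z + c = 0 with a = -0.625, b = 0.066, c = 1.
Discriminant D = b^2 - 4ac = (0.066)^2 - 4*(-0.625)*1 = 0.004356 - (-2.5) = 2.504356.
D >= 0, so the roots are real: z = (-b +/- sqrt(D)) / (2a) = (-0.066 +/- 1.582516) / (-1.25).
  z_1 = (-0.066 + 1.582516) / (-1.25) = -1.2132,   |z_1| = 1.2132.
  z_2 = (-0.066 - 1.582516) / (-1.25) = 1.3188,   |z_2| = 1.3188.
Moduli of all roots: 1.2132, 1.3188.
All moduli strictly greater than 1? Yes.
Verdict: Stationary.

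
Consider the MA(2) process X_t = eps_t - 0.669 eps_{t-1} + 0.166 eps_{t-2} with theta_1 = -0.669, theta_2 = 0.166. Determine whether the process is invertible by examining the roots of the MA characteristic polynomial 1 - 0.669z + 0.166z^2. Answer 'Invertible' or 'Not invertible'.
\text{Invertible}

The MA(q) characteristic polynomial is P(z) = 1 - 0.669z + 0.166z^2.
Invertibility requires all roots to lie outside the unit circle, i.e. |z| > 1 for every root.
Set 1 + (-0.669) z + (0.166) z^2 = 0, i.e. a z^2 + b z + c = 0 with a = 0.166, b = -0.669, c = 1.
Discriminant D = b^2 - 4ac = (-0.669)^2 - 4*(0.166)*1 = 0.447561 - (0.664) = -0.216439.
D < 0, so the roots are the complex-conjugate pair z = (-b +/- i sqrt(-D)) / (2a) = 2.0151 +/- 1.4013i.
For a conjugate pair |z|^2 = z * conj(z) = (product of roots) = c/a = 1/(0.166) = 6.024096, so |z| = sqrt(6.024096) = 2.4544 for both roots.
Moduli of all roots: 2.4544, 2.4544.
All moduli strictly greater than 1? Yes.
Verdict: Invertible.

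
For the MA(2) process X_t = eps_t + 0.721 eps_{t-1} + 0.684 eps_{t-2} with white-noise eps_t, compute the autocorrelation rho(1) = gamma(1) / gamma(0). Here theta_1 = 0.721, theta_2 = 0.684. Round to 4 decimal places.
\rho(1) = 0.6108

For an MA(q) process with theta_0 = 1, the autocovariance is
  gamma(k) = sigma^2 * sum_{i=0..q-k} theta_i * theta_{i+k},
and rho(k) = gamma(k) / gamma(0). Sigma^2 cancels.
  numerator   = (1)*(0.721) + (0.721)*(0.684) = 1.214164.
  denominator = (1)^2 + (0.721)^2 + (0.684)^2 = 1.987697.
  rho(1) = 1.214164 / 1.987697 = 0.6108.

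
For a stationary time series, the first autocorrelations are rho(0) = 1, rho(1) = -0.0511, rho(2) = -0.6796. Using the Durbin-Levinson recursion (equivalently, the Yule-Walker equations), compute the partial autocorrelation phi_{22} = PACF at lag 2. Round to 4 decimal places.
\phi_{22} = -0.6840

The PACF at lag k is phi_{kk}, the last component of the solution
to the Yule-Walker system G_k phi = r_k where
  (G_k)_{ij} = rho(|i - j|), (r_k)_i = rho(i), i,j = 1..k.
Equivalently, Durbin-Levinson gives phi_{kk} iteratively:
  phi_{11} = rho(1)
  phi_{kk} = [rho(k) - sum_{j=1..k-1} phi_{k-1,j} rho(k-j)]
            / [1 - sum_{j=1..k-1} phi_{k-1,j} rho(j)],
  phi_{k,j} = phi_{k-1,j} - phi_{kk} phi_{k-1,k-j},  j = 1..k-1.
Step k = 1:
  phi_11 = rho(1) = -0.0511.
Step k = 2:
  phi_22 = [rho(2) - phi_11 rho(1)] / [1 - phi_11 rho(1)] = [-0.6796 - (-0.0511)(-0.0511)] / [1 - (-0.0511)(-0.0511)]
         = -0.68221121 / 0.99738879 = -0.684.
Therefore phi_{22} = -0.6840.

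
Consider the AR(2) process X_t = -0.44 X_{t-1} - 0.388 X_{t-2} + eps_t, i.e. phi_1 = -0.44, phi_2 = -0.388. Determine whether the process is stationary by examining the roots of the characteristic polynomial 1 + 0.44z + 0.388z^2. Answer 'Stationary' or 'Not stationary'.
\text{Stationary}

The AR(p) characteristic polynomial is P(z) = 1 + 0.44z + 0.388z^2.
Stationarity requires all roots to lie outside the unit circle, i.e. |z| > 1 for every root.
Set 1 + (0.44) z + (0.388) z^2 = 0, i.e. a z^2 + b z + c = 0 with a = 0.388, b = 0.44, c = 1.
Discriminant D = b^2 - 4ac = (0.44)^2 - 4*(0.388)*1 = 0.1936 - (1.552) = -1.3584.
D < 0, so the roots are the complex-conjugate pair z = (-b +/- i sqrt(-D)) / (2a) = -0.567 +/- 1.5019i.
For a conjugate pair |z|^2 = z * conj(z) = (product of roots) = c/a = 1/(0.388) = 2.57732, so |z| = sqrt(2.57732) = 1.6054 for both roots.
Moduli of all roots: 1.6054, 1.6054.
All moduli strictly greater than 1? Yes.
Verdict: Stationary.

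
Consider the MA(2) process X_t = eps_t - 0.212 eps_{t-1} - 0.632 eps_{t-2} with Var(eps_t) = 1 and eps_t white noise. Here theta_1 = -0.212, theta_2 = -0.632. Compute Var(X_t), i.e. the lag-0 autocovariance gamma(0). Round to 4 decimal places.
\gamma(0) = 1.4444

For an MA(q) process X_t = eps_t + sum_i theta_i eps_{t-i} with
Var(eps_t) = sigma^2, the variance is
  gamma(0) = sigma^2 * (1 + sum_i theta_i^2).
  sum_i theta_i^2 = (-0.212)^2 + (-0.632)^2 = 0.044944 + 0.399424 = 0.444368.
  gamma(0) = 1 * (1 + 0.444368) = 1 * 1.444368 = 1.444368, which rounds to 1.4444.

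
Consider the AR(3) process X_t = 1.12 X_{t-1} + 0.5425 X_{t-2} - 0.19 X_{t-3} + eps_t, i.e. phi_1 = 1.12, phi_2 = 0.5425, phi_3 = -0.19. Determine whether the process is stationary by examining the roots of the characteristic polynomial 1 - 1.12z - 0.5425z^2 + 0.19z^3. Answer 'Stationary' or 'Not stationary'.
\text{Not stationary}

The AR(p) characteristic polynomial is P(z) = 1 - 1.12z - 0.5425z^2 + 0.19z^3.
Stationarity requires all roots to lie outside the unit circle, i.e. |z| > 1 for every root.
Degree 3: look for a simple real root z0 first, then factor out (1 - z/z0) and solve the remaining quadratic.
Testing z0 = 4: P(4) = 1 + (-1.12)(4) + (-0.5425)(4)^2 + (0.19)(4)^3
  = 1 + (-4.48) + (-8.68) + (12.16) = 0.  So z_0 = 4 is a root, |z_0| = 4.
Divide out the factor (1 - 0.25 z) = (1 - z/z0) (since 1/z0 = 0.25):
  P(z) = (1 - 0.25 z)(1 + (-0.87) z + (-0.76) z^2)
  [check: z-coef -0.87 - (0.25) = -1.12; z^2-coef -0.76 - (0.25)(-0.87) = -0.5425; z^3-coef -(0.25)(-0.76) = 0.19.]
Remaining roots from the quadratic factor 1 + (-0.87) z + (-0.76) z^2:
  Set 1 + (-0.87) z + (-0.76) z^2 = 0, i.e. a z^2 + b z + c = 0 with a = -0.76, b = -0.87, c = 1.
  Discriminant D = b^2 - 4ac = (-0.87)^2 - 4*(-0.76)*1 = 0.7569 - (-3.04) = 3.7969.
  D >= 0, so the roots are real: z = (-b +/- sqrt(D)) / (2a) = (0.87 +/- 1.948564) / (-1.52).
    z_1 = (0.87 + 1.948564) / (-1.52) = -1.8543,   |z_1| = 1.8543.
    z_2 = (0.87 - 1.948564) / (-1.52) = 0.7096,   |z_2| = 0.7096.
Moduli of all roots: 4.0000, 1.8543, 0.7096.
All moduli strictly greater than 1? No.
Verdict: Not stationary.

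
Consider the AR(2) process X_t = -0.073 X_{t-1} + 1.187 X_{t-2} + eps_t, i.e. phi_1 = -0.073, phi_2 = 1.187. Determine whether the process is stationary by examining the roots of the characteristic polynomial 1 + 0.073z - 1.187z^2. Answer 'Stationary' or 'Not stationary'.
\text{Not stationary}

The AR(p) characteristic polynomial is P(z) = 1 + 0.073z - 1.187z^2.
Stationarity requires all roots to lie outside the unit circle, i.e. |z| > 1 for every root.
Set 1 + (0.073) z + (-1.187) z^2 = 0, i.e. a z^2 + b z + c = 0 with a = -1.187, b = 0.073, c = 1.
Discriminant D = b^2 - 4ac = (0.073)^2 - 4*(-1.187)*1 = 0.005329 - (-4.748) = 4.753329.
D >= 0, so the roots are real: z = (-b +/- sqrt(D)) / (2a) = (-0.073 +/- 2.180213) / (-2.374).
  z_1 = (-0.073 + 2.180213) / (-2.374) = -0.8876,   |z_1| = 0.8876.
  z_2 = (-0.073 - 2.180213) / (-2.374) = 0.9491,   |z_2| = 0.9491.
Moduli of all roots: 0.8876, 0.9491.
All moduli strictly greater than 1? No.
Verdict: Not stationary.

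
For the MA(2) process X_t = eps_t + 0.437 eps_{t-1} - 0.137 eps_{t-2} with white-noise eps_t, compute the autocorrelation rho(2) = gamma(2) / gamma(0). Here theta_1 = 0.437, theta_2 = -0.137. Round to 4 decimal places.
\rho(2) = -0.1132

For an MA(q) process with theta_0 = 1, the autocovariance is
  gamma(k) = sigma^2 * sum_{i=0..q-k} theta_i * theta_{i+k},
and rho(k) = gamma(k) / gamma(0). Sigma^2 cancels.
  numerator   = (1)*(-0.137) = -0.137.
  denominator = (1)^2 + (0.437)^2 + (-0.137)^2 = 1.209738.
  rho(2) = -0.137 / 1.209738 = -0.1132.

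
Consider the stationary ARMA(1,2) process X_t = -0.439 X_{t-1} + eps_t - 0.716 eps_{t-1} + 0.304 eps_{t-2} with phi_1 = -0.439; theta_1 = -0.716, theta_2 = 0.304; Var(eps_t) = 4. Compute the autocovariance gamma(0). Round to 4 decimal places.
\gamma(0) = 12.5954

Multiply the model equation by X_{t-k} and take expectations. With theta_0 = psi_0 = 1 and psi_j the MA(infinity) weights, this gives
  gamma(k) - sum_i phi_i gamma(k-i) = c_k,
  c_k = sigma^2 * sum_{j=k..q} theta_j psi_{j-k}   (c_k = 0 for k > q),
using gamma(-m) = gamma(m).
psi-weights needed (psi_j = theta_j + sum_i phi_i psi_{j-i}):
  psi_1 = theta_1 + phi_1 = -0.716 + (-0.439) = -1.155
  psi_2 = theta_2 + phi_1 psi_1 = 0.304 + (-0.439)(-1.155) = 0.811045
Right-hand sides:
  c_0 = sigma^2 (1 + theta_1 psi_1 + theta_2 psi_2) = 4 * (1 + (-0.716)(-1.155) + (0.304)(0.811045)) = 4 * 2.073538 = 8.294151
  c_1 = sigma^2 (theta_1 + theta_2 psi_1) = 4 * (-0.716 + (0.304)(-1.155)) = -4.26848
  c_2 = sigma^2 theta_2 = 4 * (0.304) = 1.216
Equations for k = 0 and k = 1 (AR order 1):
  gamma(0) = phi_1 gamma(1) + c_0
  gamma(1) = phi_1 gamma(0) + c_1
Substituting the second into the first: gamma(0) (1 - phi_1^2) = c_0 + phi_1 c_1, so
  gamma(0) = (c_0 + phi_1 c_1) / (1 - phi_1^2) = (8.294151 + (-0.439)(-4.26848)) / (1 - (-0.439)^2) = 10.168013 / 0.807279 = 12.595414.
Therefore gamma(0) = 12.5954 (to 4 decimal places).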